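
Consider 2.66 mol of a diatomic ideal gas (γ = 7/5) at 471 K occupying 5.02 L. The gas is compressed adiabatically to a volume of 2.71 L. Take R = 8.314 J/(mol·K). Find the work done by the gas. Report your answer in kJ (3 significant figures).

W ≈ -7.28 kJ

Adiabatic: TV^(γ−1) = const with γ = 7/5.
T₂ = T₁ (V₁/V₂)^(γ−1) = 471 × (5.02/2.71)^0.4 = 471 × 1.28 = 602.7 K.
W_by = nCᵥ(T₁ − T₂) = (2.66)(20.79)(471 − 602.7) = -7282 J.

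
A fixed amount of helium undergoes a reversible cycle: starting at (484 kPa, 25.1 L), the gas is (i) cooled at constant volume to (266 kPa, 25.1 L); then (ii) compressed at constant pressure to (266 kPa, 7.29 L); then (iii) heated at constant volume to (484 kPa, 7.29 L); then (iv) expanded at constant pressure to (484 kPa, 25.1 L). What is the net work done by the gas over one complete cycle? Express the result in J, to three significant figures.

W_net ≈ 3880 J

Constant-volume legs do no work.
W(ii) = (266)(7.29 − 25.1) = -4737 J; W(iv) = (484)(25.1 − 7.29) = 8620 J.
W_net = -4737 + 8620 = 3883 J (the clockwise enclosed area).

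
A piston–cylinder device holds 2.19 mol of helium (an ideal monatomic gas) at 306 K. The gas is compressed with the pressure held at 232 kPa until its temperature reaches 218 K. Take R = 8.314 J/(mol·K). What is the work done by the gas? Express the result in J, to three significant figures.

W ≈ -1600 J

Isobaric: W = P ΔV = nR ΔT.
W = (2.19)(8.314)(218 − 306) = -1602 J.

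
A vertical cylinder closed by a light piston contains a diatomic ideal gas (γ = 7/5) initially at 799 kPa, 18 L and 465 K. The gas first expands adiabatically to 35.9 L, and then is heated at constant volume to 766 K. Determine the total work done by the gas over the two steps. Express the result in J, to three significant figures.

W_total ≈ 8680 J

Step 1 (adiabatic): W = (P₁V₁ − P₂V₂)/(γ−1) = (14382 − 10912)/0.4 = 8676 J.
Step 2 (isochoric): W = 0 (constant volume).
W_total = 8676 + 0 = 8676 J.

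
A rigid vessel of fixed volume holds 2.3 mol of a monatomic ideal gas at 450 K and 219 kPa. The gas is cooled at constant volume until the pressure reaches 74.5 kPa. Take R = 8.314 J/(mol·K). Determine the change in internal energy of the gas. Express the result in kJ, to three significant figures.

Constant volume ⇒ W = 0, so Q = ΔU = nCᵥΔT with Cᵥ = 3R/2 = 12.47 J/(mol·K).
At constant V, T₂/T₁ = P₂/P₁ ⇒ ΔT = T₁(P₂/P₁ − 1) = 450·(74.5/219 − 1) = -296.9 K.
ΔU = (2.3)(12.47)(-296.9) = -8517 J.

ΔU ≈ -8.52 kJ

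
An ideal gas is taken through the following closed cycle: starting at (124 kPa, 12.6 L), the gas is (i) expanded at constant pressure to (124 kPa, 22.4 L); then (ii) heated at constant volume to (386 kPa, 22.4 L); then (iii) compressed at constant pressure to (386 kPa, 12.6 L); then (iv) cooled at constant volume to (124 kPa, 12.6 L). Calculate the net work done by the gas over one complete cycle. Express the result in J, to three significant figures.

W_net ≈ -2570 J

Constant-volume legs do no work.
W(i) = (124)(22.4 − 12.6) = 1215 J; W(iii) = (386)(12.6 − 22.4) = -3783 J.
W_net = 1215 − 3783 = -2568 J (the counter-clockwise enclosed area).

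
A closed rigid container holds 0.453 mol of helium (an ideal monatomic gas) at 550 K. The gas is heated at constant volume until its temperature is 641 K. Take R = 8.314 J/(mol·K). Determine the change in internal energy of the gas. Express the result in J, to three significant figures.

ΔU ≈ 514 J

Constant volume ⇒ W = 0, so Q = ΔU = nCᵥΔT with Cᵥ = 3R/2 = 12.47 J/(mol·K).
ΔU = (0.453)(12.47)(641 − 550) = 514.1 J.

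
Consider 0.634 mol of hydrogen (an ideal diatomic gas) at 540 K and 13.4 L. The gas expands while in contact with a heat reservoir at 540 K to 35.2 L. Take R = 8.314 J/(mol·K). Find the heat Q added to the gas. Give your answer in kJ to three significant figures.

Isothermal ⇒ ΔU = 0, so Q = W = nRT ln(V₂/V₁).
Q = (0.634)(8.314)(540) ln(35.2/13.4) = 2846 × 0.9658 = 2749 J.

Q ≈ 2.75 kJ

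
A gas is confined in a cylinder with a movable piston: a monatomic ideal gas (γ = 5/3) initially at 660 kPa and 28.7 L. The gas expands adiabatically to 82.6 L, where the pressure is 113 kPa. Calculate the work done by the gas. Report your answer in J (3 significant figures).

W ≈ 14400 J

Adiabatic: W = (P₁V₁ − P₂V₂)/(γ − 1) with γ = 5/3.
P₁V₁ = 18942 J, P₂V₂ = 9334 J.
W = (18942 − 9334) / 0.6667 = 14412 J.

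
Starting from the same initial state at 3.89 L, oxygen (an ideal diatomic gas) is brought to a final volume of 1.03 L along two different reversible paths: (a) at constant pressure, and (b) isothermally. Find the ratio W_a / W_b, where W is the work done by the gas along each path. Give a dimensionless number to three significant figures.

W_a / W_b ≈ 0.553

Path (a) isobaric: W = P₁(V₂ − V₁) → W_a/(P₁V₁) = -0.7352.
Path (b) isothermal: W = P₁V₁ ln(V₂/V₁) → W_b/(P₁V₁) = -1.329.
W_a / W_b = -0.7352 / -1.329 = 0.5533.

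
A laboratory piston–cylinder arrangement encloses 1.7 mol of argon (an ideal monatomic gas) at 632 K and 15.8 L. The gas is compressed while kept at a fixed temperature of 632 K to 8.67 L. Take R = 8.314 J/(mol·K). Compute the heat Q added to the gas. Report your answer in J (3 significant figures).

Isothermal ⇒ ΔU = 0, so Q = W = nRT ln(V₂/V₁).
Q = (1.7)(8.314)(632) ln(8.67/15.8) = 8933 × -0.6001 = -5361 J.

Q ≈ -5360 J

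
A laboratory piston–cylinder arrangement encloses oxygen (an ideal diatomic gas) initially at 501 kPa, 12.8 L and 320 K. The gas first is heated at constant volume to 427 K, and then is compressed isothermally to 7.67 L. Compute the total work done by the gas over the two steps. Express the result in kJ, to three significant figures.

Step 1 (isochoric): W = 0 (constant volume).
After step 1: P = 668.5 kPa (V unchanged).
Step 2 (isothermal): W = P₁V₁ ln(V₂/V₁) = (8557) ln(7.67/12.8) = -4382 J.
W_total = 0 − 4382 = -4382 J.

W_total ≈ -4.38 kJ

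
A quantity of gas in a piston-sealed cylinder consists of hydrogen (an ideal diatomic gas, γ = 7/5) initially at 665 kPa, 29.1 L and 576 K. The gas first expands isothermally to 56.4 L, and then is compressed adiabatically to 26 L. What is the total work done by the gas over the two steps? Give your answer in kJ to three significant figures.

W_total ≈ -4.76 kJ

Step 1 (isothermal): W = P₁V₁ ln(V₂/V₁) = (19352) ln(56.4/29.1) = 12805 J.
After step 1: P = 343.1 kPa, V = 56.4 L, T = 576 K.
Step 2 (adiabatic): W = (P₁V₁ − P₂V₂)/(γ−1) = (19352 − 26378)/0.4 = -17566 J.
W_total = 12805 − 17566 = -4760 J.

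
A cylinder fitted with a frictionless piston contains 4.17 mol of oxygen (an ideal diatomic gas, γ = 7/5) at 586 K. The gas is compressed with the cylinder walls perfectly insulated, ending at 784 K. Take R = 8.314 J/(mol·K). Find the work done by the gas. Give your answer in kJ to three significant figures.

W ≈ -17.2 kJ

Adiabatic ⇒ Q = 0, so W_by = −ΔU = nCᵥ(T₁ − T₂).
Cᵥ = 5R/2 = 20.79 J/(mol·K).
W = (4.17)(20.79)(586 − 784) = -17161 J.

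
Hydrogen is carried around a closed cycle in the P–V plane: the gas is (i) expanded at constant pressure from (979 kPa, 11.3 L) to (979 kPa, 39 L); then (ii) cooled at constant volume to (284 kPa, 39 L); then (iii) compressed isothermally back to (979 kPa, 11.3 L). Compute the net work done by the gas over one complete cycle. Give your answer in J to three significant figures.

Leg (i): W = PΔV = (979)(39 − 11.3) = 27118 J.
Leg (ii): W = 0.
Leg (iii): W = PᵢVᵢ ln(V_f/Vᵢ) = (11076) ln(11.3/39) = -13720 J.
W_net = 27118 − 13720 = 13398 J.

W_net ≈ 13400 J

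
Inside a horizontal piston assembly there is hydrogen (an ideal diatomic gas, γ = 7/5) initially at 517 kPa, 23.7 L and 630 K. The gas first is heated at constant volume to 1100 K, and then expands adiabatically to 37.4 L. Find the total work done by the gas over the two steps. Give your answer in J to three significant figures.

Step 1 (isochoric): W = 0 (constant volume).
After step 1: P = 902.7 kPa (V unchanged).
Step 2 (adiabatic): W = (P₁V₁ − P₂V₂)/(γ−1) = (21394 − 17826)/0.4 = 8921 J.
W_total = 0 + 8921 = 8921 J.

W_total ≈ 8920 J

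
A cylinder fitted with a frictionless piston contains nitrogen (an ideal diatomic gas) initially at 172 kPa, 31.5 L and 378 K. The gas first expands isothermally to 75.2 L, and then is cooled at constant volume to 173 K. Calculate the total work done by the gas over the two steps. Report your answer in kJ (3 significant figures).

W_total ≈ 4.71 kJ

Step 1 (isothermal): W = P₁V₁ ln(V₂/V₁) = (5418) ln(75.2/31.5) = 4715 J.
Step 2 (isochoric): W = 0 (constant volume).
W_total = 4715 + 0 = 4715 J.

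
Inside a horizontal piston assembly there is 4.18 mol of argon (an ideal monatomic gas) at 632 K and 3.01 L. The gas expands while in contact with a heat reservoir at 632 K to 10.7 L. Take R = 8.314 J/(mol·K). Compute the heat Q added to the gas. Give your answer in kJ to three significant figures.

Q ≈ 27.9 kJ

Isothermal ⇒ ΔU = 0, so Q = W = nRT ln(V₂/V₁).
Q = (4.18)(8.314)(632) ln(10.7/3.01) = 21964 × 1.268 = 27857 J.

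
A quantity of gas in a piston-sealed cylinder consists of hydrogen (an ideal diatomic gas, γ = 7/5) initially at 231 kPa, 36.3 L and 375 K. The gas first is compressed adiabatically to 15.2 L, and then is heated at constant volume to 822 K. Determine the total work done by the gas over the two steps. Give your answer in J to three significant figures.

W_total ≈ -8730 J

Step 1 (adiabatic): W = (P₁V₁ − P₂V₂)/(γ−1) = (8385 − 11878)/0.4 = -8732 J.
Step 2 (isochoric): W = 0 (constant volume).
W_total = -8732 + 0 = -8732 J.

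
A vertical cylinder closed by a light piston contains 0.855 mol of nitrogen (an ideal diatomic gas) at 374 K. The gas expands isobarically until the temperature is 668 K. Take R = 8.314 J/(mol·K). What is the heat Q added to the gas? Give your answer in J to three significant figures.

Q ≈ 7310 J

Isobaric: W = nRΔT = (0.855)(8.314)(294) = 2090 J.
ΔU = nCᵥΔT with Cᵥ = 5R/2: ΔU = (0.855)(20.79)(294) = 5225 J.
Q = ΔU + W = 5225 + 2090 = 7315 J.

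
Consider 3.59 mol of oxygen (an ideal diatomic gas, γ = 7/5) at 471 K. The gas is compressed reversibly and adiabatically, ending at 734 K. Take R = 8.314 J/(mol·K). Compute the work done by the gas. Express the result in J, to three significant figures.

Adiabatic ⇒ Q = 0, so W_by = −ΔU = nCᵥ(T₁ − T₂).
Cᵥ = 5R/2 = 20.79 J/(mol·K).
W = (3.59)(20.79)(471 − 734) = -19625 J.

W ≈ -19600 J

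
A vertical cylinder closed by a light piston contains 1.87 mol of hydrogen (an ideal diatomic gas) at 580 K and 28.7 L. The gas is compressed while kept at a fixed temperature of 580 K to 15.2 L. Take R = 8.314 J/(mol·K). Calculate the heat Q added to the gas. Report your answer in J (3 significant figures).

Isothermal ⇒ ΔU = 0, so Q = W = nRT ln(V₂/V₁).
Q = (1.87)(8.314)(580) ln(15.2/28.7) = 9017 × -0.6356 = -5731 J.

Q ≈ -5730 J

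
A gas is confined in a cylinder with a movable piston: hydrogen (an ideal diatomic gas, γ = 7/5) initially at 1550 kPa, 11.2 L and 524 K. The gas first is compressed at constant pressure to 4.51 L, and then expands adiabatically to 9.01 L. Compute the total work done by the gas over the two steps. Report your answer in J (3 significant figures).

Step 1 (isobaric): W = PΔV = (1550 kPa)(4.51 − 11.2 L) = -10370 J.
After step 1: P = 1550 kPa, V = 4.51 L, T = 211 K.
Step 2 (adiabatic): W = (P₁V₁ − P₂V₂)/(γ−1) = (6990 − 5300)/0.4 = 4226 J.
W_total = -10370 + 4226 = -6144 J.

W_total ≈ -6140 J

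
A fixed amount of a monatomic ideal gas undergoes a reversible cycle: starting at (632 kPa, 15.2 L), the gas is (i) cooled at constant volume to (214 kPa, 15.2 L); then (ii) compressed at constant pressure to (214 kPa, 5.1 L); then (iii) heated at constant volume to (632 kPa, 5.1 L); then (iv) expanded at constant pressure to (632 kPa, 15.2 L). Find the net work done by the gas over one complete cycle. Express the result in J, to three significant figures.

Constant-volume legs do no work.
W(ii) = (214)(5.1 − 15.2) = -2161 J; W(iv) = (632)(15.2 − 5.1) = 6383 J.
W_net = -2161 + 6383 = 4222 J (the clockwise enclosed area).

W_net ≈ 4220 J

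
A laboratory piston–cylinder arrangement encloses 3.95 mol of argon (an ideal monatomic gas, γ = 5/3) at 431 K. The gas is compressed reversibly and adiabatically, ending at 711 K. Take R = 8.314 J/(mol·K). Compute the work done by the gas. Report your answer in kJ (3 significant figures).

Adiabatic ⇒ Q = 0, so W_by = −ΔU = nCᵥ(T₁ − T₂).
Cᵥ = 3R/2 = 12.47 J/(mol·K).
W = (3.95)(12.47)(431 − 711) = -13793 J.

W ≈ -13.8 kJ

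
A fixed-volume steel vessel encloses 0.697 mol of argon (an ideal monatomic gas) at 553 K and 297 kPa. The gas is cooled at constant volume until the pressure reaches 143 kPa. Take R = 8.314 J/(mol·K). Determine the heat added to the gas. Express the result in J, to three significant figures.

Constant volume ⇒ W = 0, so Q = ΔU = nCᵥΔT with Cᵥ = 3R/2 = 12.47 J/(mol·K).
At constant V, T₂/T₁ = P₂/P₁ ⇒ ΔT = T₁(P₂/P₁ − 1) = 553·(143/297 − 1) = -286.7 K.
ΔU = (0.697)(12.47)(-286.7) = -2492 J.

Q ≈ -2490 J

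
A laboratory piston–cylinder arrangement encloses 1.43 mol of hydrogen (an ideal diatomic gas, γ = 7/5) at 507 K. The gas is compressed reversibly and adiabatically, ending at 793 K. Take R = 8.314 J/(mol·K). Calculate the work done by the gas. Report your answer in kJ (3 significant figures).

W ≈ -8.50 kJ

Adiabatic ⇒ Q = 0, so W_by = −ΔU = nCᵥ(T₁ − T₂).
Cᵥ = 5R/2 = 20.79 J/(mol·K).
W = (1.43)(20.79)(507 − 793) = -8501 J.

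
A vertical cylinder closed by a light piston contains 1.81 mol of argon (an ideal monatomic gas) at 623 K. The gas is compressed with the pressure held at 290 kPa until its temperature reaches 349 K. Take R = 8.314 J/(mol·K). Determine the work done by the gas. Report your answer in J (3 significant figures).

Isobaric: W = P ΔV = nR ΔT.
W = (1.81)(8.314)(349 − 623) = -4123 J.

W ≈ -4120 J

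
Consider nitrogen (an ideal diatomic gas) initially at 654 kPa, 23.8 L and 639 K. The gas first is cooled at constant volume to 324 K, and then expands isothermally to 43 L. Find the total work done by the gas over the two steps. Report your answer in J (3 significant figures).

Step 1 (isochoric): W = 0 (constant volume).
After step 1: P = 331.6 kPa (V unchanged).
Step 2 (isothermal): W = P₁V₁ ln(V₂/V₁) = (7892) ln(43/23.8) = 4668 J.
W_total = 0 + 4668 = 4668 J.

W_total ≈ 4670 J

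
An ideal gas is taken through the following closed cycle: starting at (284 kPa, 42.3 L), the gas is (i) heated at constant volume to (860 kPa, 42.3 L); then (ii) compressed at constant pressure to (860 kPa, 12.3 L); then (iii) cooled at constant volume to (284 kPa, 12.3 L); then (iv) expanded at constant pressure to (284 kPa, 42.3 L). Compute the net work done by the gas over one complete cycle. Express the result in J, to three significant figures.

W_net ≈ -17300 J

Constant-volume legs do no work.
W(ii) = (860)(12.3 − 42.3) = -25800 J; W(iv) = (284)(42.3 − 12.3) = 8520 J.
W_net = -25800 + 8520 = -17280 J (the counter-clockwise enclosed area).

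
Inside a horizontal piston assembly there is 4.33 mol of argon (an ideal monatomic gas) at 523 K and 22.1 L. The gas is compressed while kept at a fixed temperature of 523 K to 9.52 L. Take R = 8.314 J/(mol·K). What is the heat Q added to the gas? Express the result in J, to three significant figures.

Q ≈ -15900 J

Isothermal ⇒ ΔU = 0, so Q = W = nRT ln(V₂/V₁).
Q = (4.33)(8.314)(523) ln(9.52/22.1) = 18828 × -0.8422 = -15856 J.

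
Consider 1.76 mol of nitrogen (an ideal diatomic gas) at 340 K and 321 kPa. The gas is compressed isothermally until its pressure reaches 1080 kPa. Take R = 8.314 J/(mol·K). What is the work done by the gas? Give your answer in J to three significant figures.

W ≈ -6040 J

Isothermal process: W = nRT ln(V₂/V₁) = nRT ln(P₁/P₂).
W = (1.76)(8.314)(340) × ln(321/1080)
  = 4975 × ln(0.2972) = 4975 × -1.213
W_by_gas = -6036 J.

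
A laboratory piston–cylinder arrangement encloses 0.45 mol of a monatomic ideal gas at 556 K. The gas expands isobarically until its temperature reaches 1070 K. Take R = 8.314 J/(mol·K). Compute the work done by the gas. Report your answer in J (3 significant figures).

W ≈ 1920 J

Isobaric: W = P ΔV = nR ΔT.
W = (0.45)(8.314)(1070 − 556) = 1923 J.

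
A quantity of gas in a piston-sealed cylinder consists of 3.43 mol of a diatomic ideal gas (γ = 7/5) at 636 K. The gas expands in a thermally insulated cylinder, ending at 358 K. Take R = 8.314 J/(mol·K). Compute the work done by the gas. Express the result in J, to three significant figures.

W ≈ 19800 J

Adiabatic ⇒ Q = 0, so W_by = −ΔU = nCᵥ(T₁ − T₂).
Cᵥ = 5R/2 = 20.79 J/(mol·K).
W = (3.43)(20.79)(636 − 358) = 19819 J.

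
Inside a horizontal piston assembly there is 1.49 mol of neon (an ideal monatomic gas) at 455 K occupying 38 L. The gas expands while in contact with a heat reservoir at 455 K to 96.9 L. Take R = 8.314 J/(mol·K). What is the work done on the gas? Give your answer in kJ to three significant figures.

Isothermal: W = nRT ln(V₂/V₁).
W = (1.49)(8.314)(455) × ln(96.9/38)
  = 5636 × 0.9361
W_by_gas = 5276 J; work on gas = −W_by = -5276 J.

W ≈ -5.28 kJ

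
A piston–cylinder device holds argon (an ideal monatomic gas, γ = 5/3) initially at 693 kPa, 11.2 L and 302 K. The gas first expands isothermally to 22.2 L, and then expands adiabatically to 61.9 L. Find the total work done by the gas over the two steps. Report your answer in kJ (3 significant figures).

W_total ≈ 11.1 kJ

Step 1 (isothermal): W = P₁V₁ ln(V₂/V₁) = (7762) ln(22.2/11.2) = 5310 J.
After step 1: P = 349.6 kPa, V = 22.2 L, T = 302 K.
Step 2 (adiabatic): W = (P₁V₁ − P₂V₂)/(γ−1) = (7762 − 3918)/0.667 = 5765 J.
W_total = 5310 + 5765 = 11076 J.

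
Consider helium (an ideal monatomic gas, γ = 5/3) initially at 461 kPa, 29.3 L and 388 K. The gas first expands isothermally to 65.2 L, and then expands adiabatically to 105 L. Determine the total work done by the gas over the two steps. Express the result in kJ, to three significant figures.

W_total ≈ 16.3 kJ

Step 1 (isothermal): W = P₁V₁ ln(V₂/V₁) = (13507) ln(65.2/29.3) = 10804 J.
After step 1: P = 207.2 kPa, V = 65.2 L, T = 388 K.
Step 2 (adiabatic): W = (P₁V₁ − P₂V₂)/(γ−1) = (13507 − 9831)/0.667 = 5514 J.
W_total = 10804 + 5514 = 16318 J.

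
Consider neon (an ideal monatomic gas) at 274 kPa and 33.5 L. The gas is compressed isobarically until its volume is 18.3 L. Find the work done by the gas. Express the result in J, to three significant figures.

Isobaric: W = P ΔV.
W = (274 kPa)(18.3 − 33.5 L) = (274)(-15.2) = -4165 J.

W ≈ -4160 J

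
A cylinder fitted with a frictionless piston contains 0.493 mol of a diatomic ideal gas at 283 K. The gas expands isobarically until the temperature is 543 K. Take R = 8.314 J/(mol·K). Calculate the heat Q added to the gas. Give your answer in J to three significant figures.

Q ≈ 3730 J

Isobaric: W = nRΔT = (0.493)(8.314)(260) = 1066 J.
ΔU = nCᵥΔT with Cᵥ = 5R/2: ΔU = (0.493)(20.79)(260) = 2664 J.
Q = ΔU + W = 2664 + 1066 = 3730 J.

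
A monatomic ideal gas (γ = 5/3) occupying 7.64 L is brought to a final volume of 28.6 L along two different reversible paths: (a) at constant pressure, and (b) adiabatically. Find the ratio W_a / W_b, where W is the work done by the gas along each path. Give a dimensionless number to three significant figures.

Path (a) isobaric: W = P₁(V₂ − V₁) → W_a/(P₁V₁) = 2.743.
Path (b) adiabatic: W = P₁V₁(1 − (V₁/V₂)^(γ−1))/(γ−1) → W_b/(P₁V₁) = 0.8778.
W_a / W_b = 2.743 / 0.8778 = 3.125.

W_a / W_b ≈ 3.13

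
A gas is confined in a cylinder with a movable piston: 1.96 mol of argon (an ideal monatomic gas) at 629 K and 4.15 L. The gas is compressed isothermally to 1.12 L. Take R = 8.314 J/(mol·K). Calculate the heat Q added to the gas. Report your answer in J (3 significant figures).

Isothermal ⇒ ΔU = 0, so Q = W = nRT ln(V₂/V₁).
Q = (1.96)(8.314)(629) ln(1.12/4.15) = 10250 × -1.31 = -13425 J.

Q ≈ -13400 J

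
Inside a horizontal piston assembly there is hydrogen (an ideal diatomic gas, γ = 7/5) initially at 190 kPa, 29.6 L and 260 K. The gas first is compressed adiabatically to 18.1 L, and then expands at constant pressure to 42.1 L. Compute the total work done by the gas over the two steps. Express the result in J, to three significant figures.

Step 1 (adiabatic): W = (P₁V₁ − P₂V₂)/(γ−1) = (5624 − 6847)/0.4 = -3057 J.
After step 1: P = 378.3 kPa, V = 18.1 L, T = 316.5 K.
Step 2 (isobaric): W = PΔV = (378.3 kPa)(42.1 − 18.1 L) = 9079 J.
W_total = -3057 + 9079 = 6022 J.

W_total ≈ 6020 J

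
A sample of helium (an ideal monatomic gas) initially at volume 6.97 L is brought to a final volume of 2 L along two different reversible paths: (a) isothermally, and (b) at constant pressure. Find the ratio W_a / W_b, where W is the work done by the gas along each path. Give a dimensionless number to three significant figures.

Path (a) isothermal: W = P₁V₁ ln(V₂/V₁) → W_a/(P₁V₁) = -1.248.
Path (b) isobaric: W = P₁(V₂ − V₁) → W_b/(P₁V₁) = -0.7131.
W_a / W_b = -1.248 / -0.7131 = 1.751.

W_a / W_b ≈ 1.75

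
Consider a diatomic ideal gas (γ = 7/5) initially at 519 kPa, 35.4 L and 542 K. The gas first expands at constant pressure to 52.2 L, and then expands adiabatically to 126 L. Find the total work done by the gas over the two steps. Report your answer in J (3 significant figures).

Step 1 (isobaric): W = PΔV = (519 kPa)(52.2 − 35.4 L) = 8719 J.
After step 1: P = 519 kPa, V = 52.2 L, T = 799.2 K.
Step 2 (adiabatic): W = (P₁V₁ − P₂V₂)/(γ−1) = (27092 − 19044)/0.4 = 20120 J.
W_total = 8719 + 20120 = 28839 J.

W_total ≈ 28800 J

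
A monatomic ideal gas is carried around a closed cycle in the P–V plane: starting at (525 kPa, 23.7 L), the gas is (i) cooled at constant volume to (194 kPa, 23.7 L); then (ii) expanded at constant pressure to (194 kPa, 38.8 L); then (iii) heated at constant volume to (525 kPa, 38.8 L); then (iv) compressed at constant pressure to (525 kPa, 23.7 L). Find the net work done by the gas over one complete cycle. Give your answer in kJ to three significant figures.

W_net ≈ -5.00 kJ

Constant-volume legs do no work.
W(ii) = (194)(38.8 − 23.7) = 2929 J; W(iv) = (525)(23.7 − 38.8) = -7927 J.
W_net = 2929 − 7927 = -4998 J (the counter-clockwise enclosed area).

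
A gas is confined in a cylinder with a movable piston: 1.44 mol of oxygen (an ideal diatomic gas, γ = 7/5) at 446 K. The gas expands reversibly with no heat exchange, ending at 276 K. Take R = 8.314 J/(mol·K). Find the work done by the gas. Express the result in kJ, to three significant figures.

Adiabatic ⇒ Q = 0, so W_by = −ΔU = nCᵥ(T₁ − T₂).
Cᵥ = 5R/2 = 20.79 J/(mol·K).
W = (1.44)(20.79)(446 − 276) = 5088 J.

W ≈ 5.09 kJ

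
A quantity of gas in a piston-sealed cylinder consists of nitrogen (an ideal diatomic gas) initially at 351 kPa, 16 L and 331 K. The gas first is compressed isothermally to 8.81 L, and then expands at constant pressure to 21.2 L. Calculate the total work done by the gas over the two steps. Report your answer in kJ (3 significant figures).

Step 1 (isothermal): W = P₁V₁ ln(V₂/V₁) = (5616) ln(8.81/16) = -3351 J.
After step 1: P = 637.5 kPa, V = 8.81 L, T = 331 K.
Step 2 (isobaric): W = PΔV = (637.5 kPa)(21.2 − 8.81 L) = 7898 J.
W_total = -3351 + 7898 = 4547 J.

W_total ≈ 4.55 kJ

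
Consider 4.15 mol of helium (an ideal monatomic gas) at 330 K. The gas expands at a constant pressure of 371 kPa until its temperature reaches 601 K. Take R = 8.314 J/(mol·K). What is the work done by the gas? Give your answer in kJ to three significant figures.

W ≈ 9.35 kJ

Isobaric: W = P ΔV = nR ΔT.
W = (4.15)(8.314)(601 − 330) = 9350 J.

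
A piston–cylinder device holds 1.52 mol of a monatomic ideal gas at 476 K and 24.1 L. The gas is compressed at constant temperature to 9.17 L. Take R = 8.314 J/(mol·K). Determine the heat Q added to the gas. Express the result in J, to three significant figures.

Isothermal ⇒ ΔU = 0, so Q = W = nRT ln(V₂/V₁).
Q = (1.52)(8.314)(476) ln(9.17/24.1) = 6015 × -0.9663 = -5812 J.

Q ≈ -5810 J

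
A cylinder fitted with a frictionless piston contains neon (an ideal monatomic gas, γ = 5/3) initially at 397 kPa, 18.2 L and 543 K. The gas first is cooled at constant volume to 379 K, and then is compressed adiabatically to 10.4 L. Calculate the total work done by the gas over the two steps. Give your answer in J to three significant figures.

Step 1 (isochoric): W = 0 (constant volume).
After step 1: P = 277.1 kPa (V unchanged).
Step 2 (adiabatic): W = (P₁V₁ − P₂V₂)/(γ−1) = (5043 − 7324)/0.667 = -3421 J.
W_total = 0 − 3421 = -3421 J.

W_total ≈ -3420 J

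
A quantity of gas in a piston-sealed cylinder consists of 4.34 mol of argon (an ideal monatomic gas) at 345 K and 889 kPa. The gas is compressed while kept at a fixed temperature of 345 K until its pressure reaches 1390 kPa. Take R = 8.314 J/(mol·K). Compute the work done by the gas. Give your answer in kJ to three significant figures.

Isothermal process: W = nRT ln(V₂/V₁) = nRT ln(P₁/P₂).
W = (4.34)(8.314)(345) × ln(889/1390)
  = 12449 × ln(0.6396) = 12449 × -0.447
W_by_gas = -5564 J.

W ≈ -5.56 kJ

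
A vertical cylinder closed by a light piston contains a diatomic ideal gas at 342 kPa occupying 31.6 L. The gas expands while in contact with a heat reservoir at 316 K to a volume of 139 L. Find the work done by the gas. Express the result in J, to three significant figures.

Isothermal: W = nRT ln(V₂/V₁) = P₁V₁ ln(V₂/V₁).
P₁V₁ = (342 kPa)(31.6 L) = 10807 J.
W = 10807 × ln(139/31.6) = 10807 × 1.481
W_by_gas = 16009 J.

W ≈ 16000 J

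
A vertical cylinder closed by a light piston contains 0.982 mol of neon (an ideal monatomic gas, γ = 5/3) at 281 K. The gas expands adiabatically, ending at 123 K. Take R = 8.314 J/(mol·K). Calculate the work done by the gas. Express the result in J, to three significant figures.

Adiabatic ⇒ Q = 0, so W_by = −ΔU = nCᵥ(T₁ − T₂).
Cᵥ = 3R/2 = 12.47 J/(mol·K).
W = (0.982)(12.47)(281 − 123) = 1935 J.

W ≈ 1930 J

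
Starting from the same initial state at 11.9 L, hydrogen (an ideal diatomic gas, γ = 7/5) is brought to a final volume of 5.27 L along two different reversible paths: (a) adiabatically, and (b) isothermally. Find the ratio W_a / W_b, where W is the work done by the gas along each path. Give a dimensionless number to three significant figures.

W_a / W_b ≈ 1.18

Path (a) adiabatic: W = P₁V₁(1 − (V₁/V₂)^(γ−1))/(γ−1) → W_a/(P₁V₁) = -0.9629.
Path (b) isothermal: W = P₁V₁ ln(V₂/V₁) → W_b/(P₁V₁) = -0.8145.
W_a / W_b = -0.9629 / -0.8145 = 1.182.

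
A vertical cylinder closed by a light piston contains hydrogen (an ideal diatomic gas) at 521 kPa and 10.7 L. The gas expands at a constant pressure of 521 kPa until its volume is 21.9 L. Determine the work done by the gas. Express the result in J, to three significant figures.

Isobaric: W = P ΔV.
W = (521 kPa)(21.9 − 10.7 L) = (521)(11.2) = 5835 J.

W ≈ 5840 J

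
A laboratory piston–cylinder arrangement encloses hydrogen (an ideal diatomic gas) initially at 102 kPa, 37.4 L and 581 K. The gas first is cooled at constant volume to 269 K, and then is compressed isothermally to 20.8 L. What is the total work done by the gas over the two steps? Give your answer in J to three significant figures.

Step 1 (isochoric): W = 0 (constant volume).
After step 1: P = 47.23 kPa (V unchanged).
Step 2 (isothermal): W = P₁V₁ ln(V₂/V₁) = (1766) ln(20.8/37.4) = -1036 J.
W_total = 0 − 1036 = -1036 J.

W_total ≈ -1040 J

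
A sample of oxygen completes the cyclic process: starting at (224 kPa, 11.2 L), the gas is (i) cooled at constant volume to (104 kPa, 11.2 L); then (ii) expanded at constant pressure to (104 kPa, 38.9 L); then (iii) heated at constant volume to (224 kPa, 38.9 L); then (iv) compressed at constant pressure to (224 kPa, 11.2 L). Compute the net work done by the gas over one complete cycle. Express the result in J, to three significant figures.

W_net ≈ -3320 J

Constant-volume legs do no work.
W(ii) = (104)(38.9 − 11.2) = 2881 J; W(iv) = (224)(11.2 − 38.9) = -6205 J.
W_net = 2881 − 6205 = -3324 J (the counter-clockwise enclosed area).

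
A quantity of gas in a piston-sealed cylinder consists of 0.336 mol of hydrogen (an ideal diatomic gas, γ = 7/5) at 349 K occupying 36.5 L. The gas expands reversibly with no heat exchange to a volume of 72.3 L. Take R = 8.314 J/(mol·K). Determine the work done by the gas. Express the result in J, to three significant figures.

Adiabatic: TV^(γ−1) = const with γ = 7/5.
T₂ = T₁ (V₁/V₂)^(γ−1) = 349 × (36.5/72.3)^0.4 = 349 × 0.7608 = 265.5 K.
W_by = nCᵥ(T₁ − T₂) = (0.336)(20.79)(349 − 265.5) = 583 J.

W ≈ 583 J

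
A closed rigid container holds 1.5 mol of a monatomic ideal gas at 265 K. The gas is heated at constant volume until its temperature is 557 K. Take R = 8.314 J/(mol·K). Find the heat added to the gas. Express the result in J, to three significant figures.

Constant volume ⇒ W = 0, so Q = ΔU = nCᵥΔT with Cᵥ = 3R/2 = 12.47 J/(mol·K).
ΔU = (1.5)(12.47)(557 − 265) = 5462 J.

Q ≈ 5460 J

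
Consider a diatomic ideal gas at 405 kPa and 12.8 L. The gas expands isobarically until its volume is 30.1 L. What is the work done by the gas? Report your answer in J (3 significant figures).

W ≈ 7010 J

Isobaric: W = P ΔV.
W = (405 kPa)(30.1 − 12.8 L) = (405)(17.3) = 7006 J.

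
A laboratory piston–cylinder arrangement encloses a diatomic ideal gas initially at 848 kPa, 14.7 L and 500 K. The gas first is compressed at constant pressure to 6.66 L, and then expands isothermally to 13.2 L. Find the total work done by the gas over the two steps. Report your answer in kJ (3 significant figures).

Step 1 (isobaric): W = PΔV = (848 kPa)(6.66 − 14.7 L) = -6818 J.
After step 1: P = 848 kPa, V = 6.66 L, T = 226.5 K.
Step 2 (isothermal): W = P₁V₁ ln(V₂/V₁) = (5648) ln(13.2/6.66) = 3864 J.
W_total = -6818 + 3864 = -2954 J.

W_total ≈ -2.95 kJ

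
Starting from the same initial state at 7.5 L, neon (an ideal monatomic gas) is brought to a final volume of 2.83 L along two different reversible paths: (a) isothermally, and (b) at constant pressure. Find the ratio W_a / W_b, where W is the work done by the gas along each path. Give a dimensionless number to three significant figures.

Path (a) isothermal: W = P₁V₁ ln(V₂/V₁) → W_a/(P₁V₁) = -0.9746.
Path (b) isobaric: W = P₁(V₂ − V₁) → W_b/(P₁V₁) = -0.6227.
W_a / W_b = -0.9746 / -0.6227 = 1.565.

W_a / W_b ≈ 1.57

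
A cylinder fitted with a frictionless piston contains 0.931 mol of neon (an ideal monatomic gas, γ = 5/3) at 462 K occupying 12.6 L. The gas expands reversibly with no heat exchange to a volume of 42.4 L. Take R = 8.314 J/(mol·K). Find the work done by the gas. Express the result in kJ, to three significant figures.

W ≈ 2.98 kJ

Adiabatic: TV^(γ−1) = const with γ = 5/3.
T₂ = T₁ (V₁/V₂)^(γ−1) = 462 × (12.6/42.4)^0.667 = 462 × 0.4453 = 205.7 K.
W_by = nCᵥ(T₁ − T₂) = (0.931)(12.47)(462 − 205.7) = 2975 J.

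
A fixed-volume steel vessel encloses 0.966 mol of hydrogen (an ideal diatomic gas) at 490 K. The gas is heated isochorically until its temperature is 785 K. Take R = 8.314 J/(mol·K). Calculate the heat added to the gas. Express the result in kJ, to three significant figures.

Constant volume ⇒ W = 0, so Q = ΔU = nCᵥΔT with Cᵥ = 5R/2 = 20.79 J/(mol·K).
ΔU = (0.966)(20.79)(785 − 490) = 5923 J.

Q ≈ 5.92 kJ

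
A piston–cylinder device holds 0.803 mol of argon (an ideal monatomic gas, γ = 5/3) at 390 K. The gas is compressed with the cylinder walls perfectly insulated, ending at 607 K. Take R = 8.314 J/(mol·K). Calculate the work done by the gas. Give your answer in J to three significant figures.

W ≈ -2170 J

Adiabatic ⇒ Q = 0, so W_by = −ΔU = nCᵥ(T₁ − T₂).
Cᵥ = 3R/2 = 12.47 J/(mol·K).
W = (0.803)(12.47)(390 − 607) = -2173 J.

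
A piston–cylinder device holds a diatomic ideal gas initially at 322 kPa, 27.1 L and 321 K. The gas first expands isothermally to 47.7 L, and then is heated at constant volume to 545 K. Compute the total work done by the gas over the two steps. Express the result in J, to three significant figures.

Step 1 (isothermal): W = P₁V₁ ln(V₂/V₁) = (8726) ln(47.7/27.1) = 4934 J.
Step 2 (isochoric): W = 0 (constant volume).
W_total = 4934 + 0 = 4934 J.

W_total ≈ 4930 J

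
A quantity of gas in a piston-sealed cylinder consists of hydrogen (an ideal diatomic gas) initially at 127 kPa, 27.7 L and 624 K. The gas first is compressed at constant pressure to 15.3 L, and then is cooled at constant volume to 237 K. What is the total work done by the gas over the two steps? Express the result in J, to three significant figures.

Step 1 (isobaric): W = PΔV = (127 kPa)(15.3 − 27.7 L) = -1575 J.
Step 2 (isochoric): W = 0 (constant volume).
W_total = -1575 + 0 = -1575 J.

W_total ≈ -1570 J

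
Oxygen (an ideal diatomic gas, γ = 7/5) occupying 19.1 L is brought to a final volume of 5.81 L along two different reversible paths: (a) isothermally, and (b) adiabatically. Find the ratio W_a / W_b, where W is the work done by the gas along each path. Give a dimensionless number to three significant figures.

Path (a) isothermal: W = P₁V₁ ln(V₂/V₁) → W_a/(P₁V₁) = -1.19.
Path (b) adiabatic: W = P₁V₁(1 − (V₁/V₂)^(γ−1))/(γ−1) → W_b/(P₁V₁) = -1.524.
W_a / W_b = -1.19 / -1.524 = 0.7808.

W_a / W_b ≈ 0.781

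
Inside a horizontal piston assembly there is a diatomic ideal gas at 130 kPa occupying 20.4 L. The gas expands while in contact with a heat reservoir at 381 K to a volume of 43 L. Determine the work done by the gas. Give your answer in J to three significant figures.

W ≈ 1980 J

Isothermal: W = nRT ln(V₂/V₁) = P₁V₁ ln(V₂/V₁).
P₁V₁ = (130 kPa)(20.4 L) = 2652 J.
W = 2652 × ln(43/20.4) = 2652 × 0.7457
W_by_gas = 1978 J.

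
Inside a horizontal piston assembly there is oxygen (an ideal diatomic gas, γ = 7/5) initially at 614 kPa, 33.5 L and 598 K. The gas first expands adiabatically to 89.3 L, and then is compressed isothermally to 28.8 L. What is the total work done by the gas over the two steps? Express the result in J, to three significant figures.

Step 1 (adiabatic): W = (P₁V₁ − P₂V₂)/(γ−1) = (20569 − 13896)/0.4 = 16682 J.
After step 1: P = 155.6 kPa, V = 89.3 L, T = 404 K.
Step 2 (isothermal): W = P₁V₁ ln(V₂/V₁) = (13896) ln(28.8/89.3) = -15725 J.
W_total = 16682 − 15725 = 957.3 J.

W_total ≈ 957 J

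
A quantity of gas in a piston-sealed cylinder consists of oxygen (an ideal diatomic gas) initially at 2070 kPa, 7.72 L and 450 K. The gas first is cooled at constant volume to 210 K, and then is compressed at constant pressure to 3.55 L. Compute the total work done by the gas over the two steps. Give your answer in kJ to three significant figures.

Step 1 (isochoric): W = 0 (constant volume).
After step 1: P = 966 kPa (V unchanged).
Step 2 (isobaric): W = PΔV = (966 kPa)(3.55 − 7.72 L) = -4028 J.
W_total = 0 − 4028 = -4028 J.

W_total ≈ -4.03 kJ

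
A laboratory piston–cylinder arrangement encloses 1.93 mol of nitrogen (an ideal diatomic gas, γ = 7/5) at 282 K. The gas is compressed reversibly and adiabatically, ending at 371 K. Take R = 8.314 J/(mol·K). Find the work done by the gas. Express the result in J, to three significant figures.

W ≈ -3570 J

Adiabatic ⇒ Q = 0, so W_by = −ΔU = nCᵥ(T₁ − T₂).
Cᵥ = 5R/2 = 20.79 J/(mol·K).
W = (1.93)(20.79)(282 − 371) = -3570 J.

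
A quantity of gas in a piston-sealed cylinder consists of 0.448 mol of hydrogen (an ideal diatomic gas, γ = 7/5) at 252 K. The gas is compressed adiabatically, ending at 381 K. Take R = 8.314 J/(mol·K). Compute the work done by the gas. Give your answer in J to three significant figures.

Adiabatic ⇒ Q = 0, so W_by = −ΔU = nCᵥ(T₁ − T₂).
Cᵥ = 5R/2 = 20.79 J/(mol·K).
W = (0.448)(20.79)(252 − 381) = -1201 J.

W ≈ -1200 J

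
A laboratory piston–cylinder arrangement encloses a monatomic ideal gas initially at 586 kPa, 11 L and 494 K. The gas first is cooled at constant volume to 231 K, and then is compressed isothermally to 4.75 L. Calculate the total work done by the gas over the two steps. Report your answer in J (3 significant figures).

Step 1 (isochoric): W = 0 (constant volume).
After step 1: P = 274 kPa (V unchanged).
Step 2 (isothermal): W = P₁V₁ ln(V₂/V₁) = (3014) ln(4.75/11) = -2531 J.
W_total = 0 − 2531 = -2531 J.

W_total ≈ -2530 J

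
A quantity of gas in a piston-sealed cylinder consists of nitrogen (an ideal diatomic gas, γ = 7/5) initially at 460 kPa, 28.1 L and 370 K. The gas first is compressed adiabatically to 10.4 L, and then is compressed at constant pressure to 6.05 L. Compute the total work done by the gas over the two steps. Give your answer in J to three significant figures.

Step 1 (adiabatic): W = (P₁V₁ − P₂V₂)/(γ−1) = (12926 − 19237)/0.4 = -15777 J.
After step 1: P = 1850 kPa, V = 10.4 L, T = 550.6 K.
Step 2 (isobaric): W = PΔV = (1850 kPa)(6.05 − 10.4 L) = -8046 J.
W_total = -15777 − 8046 = -23823 J.

W_total ≈ -23800 J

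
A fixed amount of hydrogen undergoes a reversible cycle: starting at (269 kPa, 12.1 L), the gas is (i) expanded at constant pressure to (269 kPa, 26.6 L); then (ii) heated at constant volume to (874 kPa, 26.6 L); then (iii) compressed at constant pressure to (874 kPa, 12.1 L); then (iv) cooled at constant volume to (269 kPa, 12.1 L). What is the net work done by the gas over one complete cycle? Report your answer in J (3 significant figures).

Constant-volume legs do no work.
W(i) = (269)(26.6 − 12.1) = 3901 J; W(iii) = (874)(12.1 − 26.6) = -12673 J.
W_net = 3901 − 12673 = -8773 J (the counter-clockwise enclosed area).

W_net ≈ -8770 J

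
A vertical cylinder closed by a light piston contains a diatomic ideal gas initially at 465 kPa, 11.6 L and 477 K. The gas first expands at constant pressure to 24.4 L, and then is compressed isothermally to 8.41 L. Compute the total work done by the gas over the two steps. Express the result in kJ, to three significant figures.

W_total ≈ -6.13 kJ

Step 1 (isobaric): W = PΔV = (465 kPa)(24.4 − 11.6 L) = 5952 J.
After step 1: P = 465 kPa, V = 24.4 L, T = 1003 K.
Step 2 (isothermal): W = P₁V₁ ln(V₂/V₁) = (11346) ln(8.41/24.4) = -12085 J.
W_total = 5952 − 12085 = -6133 J.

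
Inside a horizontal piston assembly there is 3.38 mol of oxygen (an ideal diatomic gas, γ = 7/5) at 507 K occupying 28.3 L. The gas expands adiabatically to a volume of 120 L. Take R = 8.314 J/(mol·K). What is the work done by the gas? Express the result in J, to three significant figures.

W ≈ 15600 J

Adiabatic: TV^(γ−1) = const with γ = 7/5.
T₂ = T₁ (V₁/V₂)^(γ−1) = 507 × (28.3/120)^0.4 = 507 × 0.5611 = 284.5 K.
W_by = nCᵥ(T₁ − T₂) = (3.38)(20.79)(507 − 284.5) = 15633 J.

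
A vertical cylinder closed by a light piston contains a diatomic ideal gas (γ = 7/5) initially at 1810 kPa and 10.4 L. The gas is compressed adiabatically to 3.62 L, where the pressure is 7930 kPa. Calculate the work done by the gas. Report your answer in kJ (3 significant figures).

W ≈ -24.7 kJ

Adiabatic: W = (P₁V₁ − P₂V₂)/(γ − 1) with γ = 7/5.
P₁V₁ = 18824 J, P₂V₂ = 28707 J.
W = (18824 − 28707) / 0.4 = -24707 J.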